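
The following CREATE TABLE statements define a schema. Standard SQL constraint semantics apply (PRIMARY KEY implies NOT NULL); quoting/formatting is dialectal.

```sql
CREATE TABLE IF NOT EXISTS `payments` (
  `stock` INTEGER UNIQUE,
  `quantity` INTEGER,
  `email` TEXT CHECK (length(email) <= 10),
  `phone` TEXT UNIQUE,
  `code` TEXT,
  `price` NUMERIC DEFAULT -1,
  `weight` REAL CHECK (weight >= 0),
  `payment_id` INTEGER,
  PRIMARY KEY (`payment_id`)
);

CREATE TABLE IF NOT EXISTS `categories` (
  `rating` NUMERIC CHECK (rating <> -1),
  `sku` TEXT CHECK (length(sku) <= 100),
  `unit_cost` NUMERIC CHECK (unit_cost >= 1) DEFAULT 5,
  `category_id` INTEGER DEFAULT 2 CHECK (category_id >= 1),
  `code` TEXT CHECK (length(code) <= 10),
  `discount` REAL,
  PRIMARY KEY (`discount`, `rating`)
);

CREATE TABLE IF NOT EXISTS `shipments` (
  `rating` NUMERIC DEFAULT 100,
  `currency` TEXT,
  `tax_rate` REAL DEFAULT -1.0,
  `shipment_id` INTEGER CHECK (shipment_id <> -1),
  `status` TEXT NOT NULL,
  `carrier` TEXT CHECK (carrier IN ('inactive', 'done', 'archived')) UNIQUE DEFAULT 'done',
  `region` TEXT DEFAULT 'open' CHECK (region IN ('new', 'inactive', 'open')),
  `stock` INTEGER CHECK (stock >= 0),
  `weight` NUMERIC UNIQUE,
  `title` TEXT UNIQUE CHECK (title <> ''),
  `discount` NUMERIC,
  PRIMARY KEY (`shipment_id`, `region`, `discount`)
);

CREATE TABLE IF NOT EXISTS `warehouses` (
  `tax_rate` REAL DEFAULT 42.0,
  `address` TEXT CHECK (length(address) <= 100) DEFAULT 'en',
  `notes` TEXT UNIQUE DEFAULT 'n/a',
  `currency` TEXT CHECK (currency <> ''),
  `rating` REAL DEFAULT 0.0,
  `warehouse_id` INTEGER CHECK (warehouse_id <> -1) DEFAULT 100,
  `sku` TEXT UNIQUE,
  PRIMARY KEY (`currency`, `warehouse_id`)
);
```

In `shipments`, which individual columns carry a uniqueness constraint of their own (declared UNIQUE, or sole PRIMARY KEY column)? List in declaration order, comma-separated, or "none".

carrier, weight, title

- rating: no UNIQUE or single-column PK constraint.
- currency: no UNIQUE or single-column PK constraint.
- tax_rate: no UNIQUE or single-column PK constraint.
- shipment_id: part of a composite PRIMARY KEY — only the tuple is unique, not this column on its own.
- status: no UNIQUE or single-column PK constraint.
- carrier: declared UNIQUE → unique.
- region: part of a composite PRIMARY KEY — only the tuple is unique, not this column on its own.
- stock: no UNIQUE or single-column PK constraint.
- weight: declared UNIQUE → unique.
- title: declared UNIQUE → unique.
- discount: part of a composite PRIMARY KEY — only the tuple is unique, not this column on its own.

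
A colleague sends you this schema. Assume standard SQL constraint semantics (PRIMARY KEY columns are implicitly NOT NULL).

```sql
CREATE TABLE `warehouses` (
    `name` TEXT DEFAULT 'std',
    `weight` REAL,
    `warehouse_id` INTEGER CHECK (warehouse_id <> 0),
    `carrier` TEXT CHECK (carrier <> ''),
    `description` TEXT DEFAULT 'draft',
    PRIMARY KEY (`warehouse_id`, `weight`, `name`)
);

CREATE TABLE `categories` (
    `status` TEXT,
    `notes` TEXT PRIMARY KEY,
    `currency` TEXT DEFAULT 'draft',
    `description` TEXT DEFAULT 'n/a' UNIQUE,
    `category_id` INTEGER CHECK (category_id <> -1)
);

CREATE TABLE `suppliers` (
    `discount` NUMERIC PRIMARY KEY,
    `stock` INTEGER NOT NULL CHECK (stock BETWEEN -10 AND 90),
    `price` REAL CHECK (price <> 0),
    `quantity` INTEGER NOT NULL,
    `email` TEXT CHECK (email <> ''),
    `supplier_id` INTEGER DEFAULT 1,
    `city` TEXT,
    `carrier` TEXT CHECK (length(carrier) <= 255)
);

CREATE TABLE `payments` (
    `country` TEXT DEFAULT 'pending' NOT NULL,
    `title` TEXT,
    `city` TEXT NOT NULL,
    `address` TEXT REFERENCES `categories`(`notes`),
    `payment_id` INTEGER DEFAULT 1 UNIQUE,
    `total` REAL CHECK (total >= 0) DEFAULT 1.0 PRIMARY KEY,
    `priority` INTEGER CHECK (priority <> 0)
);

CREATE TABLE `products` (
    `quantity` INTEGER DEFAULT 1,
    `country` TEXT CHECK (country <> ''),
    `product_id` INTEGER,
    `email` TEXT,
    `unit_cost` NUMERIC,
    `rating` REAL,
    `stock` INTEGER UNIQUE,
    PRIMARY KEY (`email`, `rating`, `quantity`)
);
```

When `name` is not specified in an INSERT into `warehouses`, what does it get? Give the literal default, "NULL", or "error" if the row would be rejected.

'std'

name has an explicit DEFAULT 'std'.
When the column is omitted from an INSERT, that default is used.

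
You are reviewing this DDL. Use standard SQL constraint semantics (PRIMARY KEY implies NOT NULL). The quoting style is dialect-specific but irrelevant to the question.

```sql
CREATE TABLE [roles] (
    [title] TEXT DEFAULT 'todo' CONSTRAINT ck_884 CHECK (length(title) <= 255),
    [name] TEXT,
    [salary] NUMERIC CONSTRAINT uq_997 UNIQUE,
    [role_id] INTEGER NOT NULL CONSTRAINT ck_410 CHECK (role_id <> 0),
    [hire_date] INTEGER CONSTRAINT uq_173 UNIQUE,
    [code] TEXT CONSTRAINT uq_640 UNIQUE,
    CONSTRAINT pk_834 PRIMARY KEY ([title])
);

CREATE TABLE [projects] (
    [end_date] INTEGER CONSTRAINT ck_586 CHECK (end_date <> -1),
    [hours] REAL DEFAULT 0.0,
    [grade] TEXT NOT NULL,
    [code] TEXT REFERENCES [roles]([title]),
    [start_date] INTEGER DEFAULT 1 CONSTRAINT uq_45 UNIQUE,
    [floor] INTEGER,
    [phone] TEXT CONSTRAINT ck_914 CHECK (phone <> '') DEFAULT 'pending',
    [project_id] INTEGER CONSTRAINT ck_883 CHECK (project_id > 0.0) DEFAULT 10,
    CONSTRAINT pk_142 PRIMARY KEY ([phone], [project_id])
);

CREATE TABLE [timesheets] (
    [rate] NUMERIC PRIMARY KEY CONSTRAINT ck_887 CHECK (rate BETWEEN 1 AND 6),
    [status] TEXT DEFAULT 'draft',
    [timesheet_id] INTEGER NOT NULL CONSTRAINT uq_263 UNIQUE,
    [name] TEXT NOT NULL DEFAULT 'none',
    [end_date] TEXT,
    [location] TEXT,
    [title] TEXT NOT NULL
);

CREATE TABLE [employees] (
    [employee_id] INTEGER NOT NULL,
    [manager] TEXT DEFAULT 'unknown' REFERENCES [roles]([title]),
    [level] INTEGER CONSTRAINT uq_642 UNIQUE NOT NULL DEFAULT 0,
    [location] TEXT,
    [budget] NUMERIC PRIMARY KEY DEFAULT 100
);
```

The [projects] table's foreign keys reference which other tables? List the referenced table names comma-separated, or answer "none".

roles

- code REFERENCES roles(title).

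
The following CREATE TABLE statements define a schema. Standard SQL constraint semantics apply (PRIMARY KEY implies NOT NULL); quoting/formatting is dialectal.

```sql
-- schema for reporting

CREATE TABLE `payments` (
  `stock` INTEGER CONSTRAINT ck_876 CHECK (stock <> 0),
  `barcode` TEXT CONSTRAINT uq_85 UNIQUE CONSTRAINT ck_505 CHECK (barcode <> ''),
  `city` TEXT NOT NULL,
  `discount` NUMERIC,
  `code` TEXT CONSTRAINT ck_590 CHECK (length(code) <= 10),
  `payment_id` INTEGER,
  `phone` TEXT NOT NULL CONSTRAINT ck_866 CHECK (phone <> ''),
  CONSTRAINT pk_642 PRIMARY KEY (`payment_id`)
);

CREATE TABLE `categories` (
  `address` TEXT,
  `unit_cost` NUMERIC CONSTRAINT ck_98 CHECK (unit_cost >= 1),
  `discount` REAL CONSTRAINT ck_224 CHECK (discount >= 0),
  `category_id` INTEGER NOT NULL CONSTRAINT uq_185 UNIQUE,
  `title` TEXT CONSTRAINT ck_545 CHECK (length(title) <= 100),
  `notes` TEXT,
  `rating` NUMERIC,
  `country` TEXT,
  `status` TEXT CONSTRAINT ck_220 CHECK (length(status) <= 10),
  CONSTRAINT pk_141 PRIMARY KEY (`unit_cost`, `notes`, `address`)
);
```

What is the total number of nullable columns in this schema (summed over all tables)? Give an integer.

9

payments: 4 nullable (stock, barcode, discount, code — PK (payment_id) and explicit NOT NULL columns excluded).
categories: 5 nullable (discount, title, rating, country, status — PK (unit_cost, notes, address) and explicit NOT NULL columns excluded).
Total: 4 + 5 = 9.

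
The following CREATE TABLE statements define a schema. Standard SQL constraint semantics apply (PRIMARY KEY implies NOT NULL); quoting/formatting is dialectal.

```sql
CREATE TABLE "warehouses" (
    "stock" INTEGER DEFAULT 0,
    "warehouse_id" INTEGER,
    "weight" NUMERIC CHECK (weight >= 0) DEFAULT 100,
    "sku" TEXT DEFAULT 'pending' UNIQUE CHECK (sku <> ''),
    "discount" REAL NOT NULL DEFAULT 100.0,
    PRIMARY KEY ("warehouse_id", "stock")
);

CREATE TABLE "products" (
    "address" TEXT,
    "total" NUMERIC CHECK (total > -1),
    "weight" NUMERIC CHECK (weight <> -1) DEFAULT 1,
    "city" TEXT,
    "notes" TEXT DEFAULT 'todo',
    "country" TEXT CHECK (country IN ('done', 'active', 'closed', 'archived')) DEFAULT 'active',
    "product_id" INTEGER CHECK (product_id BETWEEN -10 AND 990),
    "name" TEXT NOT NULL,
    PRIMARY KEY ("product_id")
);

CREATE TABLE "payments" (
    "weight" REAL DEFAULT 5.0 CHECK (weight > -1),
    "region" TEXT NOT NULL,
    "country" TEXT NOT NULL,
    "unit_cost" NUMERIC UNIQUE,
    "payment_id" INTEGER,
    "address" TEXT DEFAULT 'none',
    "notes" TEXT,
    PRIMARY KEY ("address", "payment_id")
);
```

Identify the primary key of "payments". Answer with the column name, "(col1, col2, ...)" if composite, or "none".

A table-level PRIMARY KEY clause names 2 columns: address, payment_id.
This is a composite key — the combination is unique, not each column individually.

(address, payment_id)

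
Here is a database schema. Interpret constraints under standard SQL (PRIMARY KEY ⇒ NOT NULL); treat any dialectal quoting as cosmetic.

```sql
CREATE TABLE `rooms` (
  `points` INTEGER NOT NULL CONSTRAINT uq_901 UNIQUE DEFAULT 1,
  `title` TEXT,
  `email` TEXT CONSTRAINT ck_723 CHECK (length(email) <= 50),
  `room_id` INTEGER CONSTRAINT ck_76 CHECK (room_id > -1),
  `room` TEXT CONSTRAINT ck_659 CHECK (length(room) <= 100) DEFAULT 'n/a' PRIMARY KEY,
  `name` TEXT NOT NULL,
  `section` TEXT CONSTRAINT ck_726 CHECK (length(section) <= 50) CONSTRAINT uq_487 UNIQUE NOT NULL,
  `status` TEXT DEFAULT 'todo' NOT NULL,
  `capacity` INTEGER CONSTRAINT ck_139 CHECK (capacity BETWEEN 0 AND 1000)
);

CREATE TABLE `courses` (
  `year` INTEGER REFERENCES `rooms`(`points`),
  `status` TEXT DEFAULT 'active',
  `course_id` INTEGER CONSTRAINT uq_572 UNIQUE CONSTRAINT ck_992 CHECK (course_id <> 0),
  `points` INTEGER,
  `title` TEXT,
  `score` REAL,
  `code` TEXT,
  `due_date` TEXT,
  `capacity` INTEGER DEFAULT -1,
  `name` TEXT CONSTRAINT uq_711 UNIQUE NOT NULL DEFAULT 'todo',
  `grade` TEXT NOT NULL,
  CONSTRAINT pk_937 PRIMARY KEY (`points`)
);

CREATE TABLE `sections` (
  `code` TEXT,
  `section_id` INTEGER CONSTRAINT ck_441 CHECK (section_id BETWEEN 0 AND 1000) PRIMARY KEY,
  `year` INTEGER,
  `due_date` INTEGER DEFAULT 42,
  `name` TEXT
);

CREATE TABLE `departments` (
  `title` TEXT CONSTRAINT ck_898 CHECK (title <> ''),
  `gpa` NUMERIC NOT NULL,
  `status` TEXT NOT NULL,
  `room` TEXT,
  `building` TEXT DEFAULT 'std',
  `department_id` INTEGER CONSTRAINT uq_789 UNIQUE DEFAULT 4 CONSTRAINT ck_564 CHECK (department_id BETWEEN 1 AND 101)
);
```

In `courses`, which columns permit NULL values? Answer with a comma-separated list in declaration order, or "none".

year, status, course_id, title, score, code, due_date, capacity

- year: a foreign key column may be NULL unless separately constrained → nullable.
- status: DEFAULT only fills an omitted column; an explicit NULL is still allowed → nullable.
- course_id: CHECK does not forbid NULL (a CHECK constraint passes when its expression is NULL) → nullable.
- points: part of the PRIMARY KEY, which implies NOT NULL → not nullable.
- title: no NOT NULL constraint applies → nullable.
- score: no NOT NULL constraint applies → nullable.
- code: no NOT NULL constraint applies → nullable.
- due_date: no NOT NULL constraint applies → nullable.
- capacity: DEFAULT only fills an omitted column; an explicit NULL is still allowed → nullable.
- name: declared NOT NULL → not nullable.
- grade: declared NOT NULL → not nullable.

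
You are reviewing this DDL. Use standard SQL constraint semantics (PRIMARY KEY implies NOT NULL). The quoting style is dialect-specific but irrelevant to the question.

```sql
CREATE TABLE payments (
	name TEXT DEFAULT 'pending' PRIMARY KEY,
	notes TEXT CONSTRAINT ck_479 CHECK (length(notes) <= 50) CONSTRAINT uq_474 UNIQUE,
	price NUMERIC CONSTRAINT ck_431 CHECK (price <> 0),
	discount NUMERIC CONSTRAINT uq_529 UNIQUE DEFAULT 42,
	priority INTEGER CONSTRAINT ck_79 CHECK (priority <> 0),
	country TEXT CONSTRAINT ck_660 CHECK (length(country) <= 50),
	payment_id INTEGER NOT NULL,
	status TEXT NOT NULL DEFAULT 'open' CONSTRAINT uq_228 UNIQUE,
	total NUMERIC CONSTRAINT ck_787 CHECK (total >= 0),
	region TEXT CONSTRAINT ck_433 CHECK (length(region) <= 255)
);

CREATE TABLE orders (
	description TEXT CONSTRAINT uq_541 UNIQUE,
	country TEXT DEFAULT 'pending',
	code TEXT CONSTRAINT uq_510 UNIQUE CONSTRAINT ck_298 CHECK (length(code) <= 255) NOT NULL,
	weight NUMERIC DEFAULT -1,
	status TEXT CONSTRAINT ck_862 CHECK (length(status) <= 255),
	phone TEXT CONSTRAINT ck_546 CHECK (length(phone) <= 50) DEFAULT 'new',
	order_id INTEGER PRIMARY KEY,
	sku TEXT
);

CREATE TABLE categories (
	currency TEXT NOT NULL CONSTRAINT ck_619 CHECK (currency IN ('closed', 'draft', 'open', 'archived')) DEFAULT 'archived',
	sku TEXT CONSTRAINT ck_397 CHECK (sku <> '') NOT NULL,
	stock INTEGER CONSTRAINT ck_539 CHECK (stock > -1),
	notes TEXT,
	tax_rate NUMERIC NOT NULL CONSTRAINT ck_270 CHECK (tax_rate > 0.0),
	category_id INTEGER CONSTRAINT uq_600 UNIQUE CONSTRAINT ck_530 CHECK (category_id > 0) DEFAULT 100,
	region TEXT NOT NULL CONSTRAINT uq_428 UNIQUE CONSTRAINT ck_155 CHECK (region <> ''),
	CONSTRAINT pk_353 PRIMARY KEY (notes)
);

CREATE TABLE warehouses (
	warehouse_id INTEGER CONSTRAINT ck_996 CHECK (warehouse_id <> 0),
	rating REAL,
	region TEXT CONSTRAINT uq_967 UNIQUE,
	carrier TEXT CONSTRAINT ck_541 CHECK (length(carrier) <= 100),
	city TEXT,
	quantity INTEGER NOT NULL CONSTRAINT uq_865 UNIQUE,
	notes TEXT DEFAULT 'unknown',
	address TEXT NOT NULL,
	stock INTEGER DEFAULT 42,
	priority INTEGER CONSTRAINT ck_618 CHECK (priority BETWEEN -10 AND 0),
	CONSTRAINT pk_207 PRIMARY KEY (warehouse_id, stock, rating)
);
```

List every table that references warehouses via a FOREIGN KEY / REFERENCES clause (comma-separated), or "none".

No REFERENCES clause anywhere in the schema names warehouses.

none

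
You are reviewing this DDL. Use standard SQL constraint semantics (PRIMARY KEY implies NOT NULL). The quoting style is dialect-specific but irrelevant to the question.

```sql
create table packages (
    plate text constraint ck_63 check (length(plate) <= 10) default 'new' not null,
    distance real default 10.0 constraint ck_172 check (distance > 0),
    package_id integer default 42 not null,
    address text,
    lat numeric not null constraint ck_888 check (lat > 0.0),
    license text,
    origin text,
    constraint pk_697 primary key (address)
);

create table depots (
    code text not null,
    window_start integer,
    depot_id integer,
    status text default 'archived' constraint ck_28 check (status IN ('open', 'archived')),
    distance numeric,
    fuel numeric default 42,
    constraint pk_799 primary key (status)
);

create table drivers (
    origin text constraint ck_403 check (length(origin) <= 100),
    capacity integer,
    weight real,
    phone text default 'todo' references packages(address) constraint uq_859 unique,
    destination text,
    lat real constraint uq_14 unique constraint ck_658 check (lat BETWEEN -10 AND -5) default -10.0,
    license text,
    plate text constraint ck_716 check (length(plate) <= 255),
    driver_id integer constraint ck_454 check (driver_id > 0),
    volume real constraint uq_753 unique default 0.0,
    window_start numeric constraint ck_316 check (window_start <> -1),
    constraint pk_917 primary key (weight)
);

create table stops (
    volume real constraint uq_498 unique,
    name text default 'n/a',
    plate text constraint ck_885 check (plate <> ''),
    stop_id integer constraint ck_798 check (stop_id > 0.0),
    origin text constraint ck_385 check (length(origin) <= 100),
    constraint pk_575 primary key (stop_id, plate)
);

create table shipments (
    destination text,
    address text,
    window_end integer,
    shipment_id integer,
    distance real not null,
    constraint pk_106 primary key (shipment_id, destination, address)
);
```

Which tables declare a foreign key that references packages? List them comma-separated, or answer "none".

- drivers.phone references packages(address).

drivers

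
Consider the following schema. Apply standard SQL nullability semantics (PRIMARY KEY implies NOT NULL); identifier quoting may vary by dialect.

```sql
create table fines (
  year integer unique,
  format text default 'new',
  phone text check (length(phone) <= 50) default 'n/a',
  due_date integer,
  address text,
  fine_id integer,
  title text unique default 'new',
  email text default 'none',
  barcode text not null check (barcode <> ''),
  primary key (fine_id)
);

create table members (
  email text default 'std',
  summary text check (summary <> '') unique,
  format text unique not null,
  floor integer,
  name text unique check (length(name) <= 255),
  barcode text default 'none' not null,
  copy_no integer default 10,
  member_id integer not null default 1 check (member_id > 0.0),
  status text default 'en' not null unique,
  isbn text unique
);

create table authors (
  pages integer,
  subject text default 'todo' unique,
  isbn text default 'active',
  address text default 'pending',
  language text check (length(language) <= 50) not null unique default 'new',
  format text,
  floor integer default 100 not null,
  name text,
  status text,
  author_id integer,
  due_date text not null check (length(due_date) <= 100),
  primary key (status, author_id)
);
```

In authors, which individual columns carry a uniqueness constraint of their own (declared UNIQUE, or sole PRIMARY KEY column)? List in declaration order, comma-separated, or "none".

subject, language

- pages: no UNIQUE or single-column PK constraint.
- subject: declared UNIQUE → unique.
- isbn: no UNIQUE or single-column PK constraint.
- address: no UNIQUE or single-column PK constraint.
- language: declared UNIQUE → unique.
- format: no UNIQUE or single-column PK constraint.
- floor: no UNIQUE or single-column PK constraint.
- name: no UNIQUE or single-column PK constraint.
- status: part of a composite PRIMARY KEY — only the tuple is unique, not this column on its own.
- author_id: part of a composite PRIMARY KEY — only the tuple is unique, not this column on its own.
- due_date: no UNIQUE or single-column PK constraint.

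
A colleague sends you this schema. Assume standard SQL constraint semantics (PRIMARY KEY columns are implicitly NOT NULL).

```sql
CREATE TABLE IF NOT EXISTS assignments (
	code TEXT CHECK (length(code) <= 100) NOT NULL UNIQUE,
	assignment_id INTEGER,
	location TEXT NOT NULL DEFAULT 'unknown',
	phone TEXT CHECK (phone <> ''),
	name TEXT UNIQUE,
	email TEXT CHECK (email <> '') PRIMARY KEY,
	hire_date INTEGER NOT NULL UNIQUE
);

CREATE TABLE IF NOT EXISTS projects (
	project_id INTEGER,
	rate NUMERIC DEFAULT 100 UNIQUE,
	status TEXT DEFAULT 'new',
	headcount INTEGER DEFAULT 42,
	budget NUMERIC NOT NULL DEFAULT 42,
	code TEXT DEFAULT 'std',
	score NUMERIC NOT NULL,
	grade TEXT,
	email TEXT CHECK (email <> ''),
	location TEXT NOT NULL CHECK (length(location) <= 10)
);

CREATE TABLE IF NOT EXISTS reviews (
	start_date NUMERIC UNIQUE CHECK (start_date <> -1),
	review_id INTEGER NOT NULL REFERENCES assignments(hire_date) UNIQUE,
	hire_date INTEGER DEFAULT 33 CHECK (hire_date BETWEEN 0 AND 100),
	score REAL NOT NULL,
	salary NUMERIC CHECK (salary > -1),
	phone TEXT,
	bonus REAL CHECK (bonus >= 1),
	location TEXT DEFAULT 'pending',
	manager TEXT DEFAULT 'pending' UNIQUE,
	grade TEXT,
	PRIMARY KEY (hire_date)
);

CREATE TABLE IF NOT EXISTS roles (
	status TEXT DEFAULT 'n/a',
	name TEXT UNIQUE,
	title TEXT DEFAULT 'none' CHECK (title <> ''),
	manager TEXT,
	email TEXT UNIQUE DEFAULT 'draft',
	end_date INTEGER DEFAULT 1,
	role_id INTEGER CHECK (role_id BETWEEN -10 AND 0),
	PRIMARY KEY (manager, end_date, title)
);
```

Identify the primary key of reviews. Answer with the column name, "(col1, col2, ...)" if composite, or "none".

hire_date

hire_date is declared PRIMARY KEY as a table-level PRIMARY KEY clause.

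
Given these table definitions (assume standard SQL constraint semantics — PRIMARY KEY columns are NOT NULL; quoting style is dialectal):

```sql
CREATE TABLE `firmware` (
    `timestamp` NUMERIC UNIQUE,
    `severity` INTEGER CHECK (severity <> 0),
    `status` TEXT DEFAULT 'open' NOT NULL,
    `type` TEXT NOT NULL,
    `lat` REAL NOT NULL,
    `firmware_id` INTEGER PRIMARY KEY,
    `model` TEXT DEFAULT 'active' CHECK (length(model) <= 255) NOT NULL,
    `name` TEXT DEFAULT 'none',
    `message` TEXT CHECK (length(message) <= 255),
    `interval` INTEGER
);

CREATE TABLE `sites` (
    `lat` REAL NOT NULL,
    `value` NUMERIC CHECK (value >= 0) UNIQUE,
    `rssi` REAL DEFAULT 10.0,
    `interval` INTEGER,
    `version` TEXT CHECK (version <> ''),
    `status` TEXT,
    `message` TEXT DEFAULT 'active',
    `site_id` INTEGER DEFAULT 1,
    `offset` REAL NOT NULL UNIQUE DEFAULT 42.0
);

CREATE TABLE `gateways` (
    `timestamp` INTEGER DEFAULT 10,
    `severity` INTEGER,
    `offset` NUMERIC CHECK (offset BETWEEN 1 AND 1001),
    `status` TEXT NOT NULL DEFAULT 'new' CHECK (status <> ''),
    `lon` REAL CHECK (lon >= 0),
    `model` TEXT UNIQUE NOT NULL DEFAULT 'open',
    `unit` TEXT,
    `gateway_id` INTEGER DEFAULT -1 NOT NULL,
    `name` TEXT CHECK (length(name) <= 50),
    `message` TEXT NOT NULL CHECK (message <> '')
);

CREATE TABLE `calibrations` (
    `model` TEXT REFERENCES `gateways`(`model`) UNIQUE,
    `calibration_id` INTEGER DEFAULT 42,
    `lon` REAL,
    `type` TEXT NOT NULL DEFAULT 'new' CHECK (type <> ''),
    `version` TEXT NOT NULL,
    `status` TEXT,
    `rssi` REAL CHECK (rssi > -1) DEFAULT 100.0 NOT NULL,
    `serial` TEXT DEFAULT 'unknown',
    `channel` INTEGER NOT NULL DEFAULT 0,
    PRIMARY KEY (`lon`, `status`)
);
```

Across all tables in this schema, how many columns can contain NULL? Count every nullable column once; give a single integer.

firmware: 5 nullable (timestamp, severity, name, message, interval — PK (firmware_id) and explicit NOT NULL columns excluded).
sites: 7 nullable (value, rssi, interval, version, status, message, site_id — PK none and explicit NOT NULL columns excluded).
gateways: 6 nullable (timestamp, severity, offset, lon, unit, name — PK none and explicit NOT NULL columns excluded).
calibrations: 3 nullable (model, calibration_id, serial — PK (lon, status) and explicit NOT NULL columns excluded).
Total: 5 + 7 + 6 + 3 = 21.

21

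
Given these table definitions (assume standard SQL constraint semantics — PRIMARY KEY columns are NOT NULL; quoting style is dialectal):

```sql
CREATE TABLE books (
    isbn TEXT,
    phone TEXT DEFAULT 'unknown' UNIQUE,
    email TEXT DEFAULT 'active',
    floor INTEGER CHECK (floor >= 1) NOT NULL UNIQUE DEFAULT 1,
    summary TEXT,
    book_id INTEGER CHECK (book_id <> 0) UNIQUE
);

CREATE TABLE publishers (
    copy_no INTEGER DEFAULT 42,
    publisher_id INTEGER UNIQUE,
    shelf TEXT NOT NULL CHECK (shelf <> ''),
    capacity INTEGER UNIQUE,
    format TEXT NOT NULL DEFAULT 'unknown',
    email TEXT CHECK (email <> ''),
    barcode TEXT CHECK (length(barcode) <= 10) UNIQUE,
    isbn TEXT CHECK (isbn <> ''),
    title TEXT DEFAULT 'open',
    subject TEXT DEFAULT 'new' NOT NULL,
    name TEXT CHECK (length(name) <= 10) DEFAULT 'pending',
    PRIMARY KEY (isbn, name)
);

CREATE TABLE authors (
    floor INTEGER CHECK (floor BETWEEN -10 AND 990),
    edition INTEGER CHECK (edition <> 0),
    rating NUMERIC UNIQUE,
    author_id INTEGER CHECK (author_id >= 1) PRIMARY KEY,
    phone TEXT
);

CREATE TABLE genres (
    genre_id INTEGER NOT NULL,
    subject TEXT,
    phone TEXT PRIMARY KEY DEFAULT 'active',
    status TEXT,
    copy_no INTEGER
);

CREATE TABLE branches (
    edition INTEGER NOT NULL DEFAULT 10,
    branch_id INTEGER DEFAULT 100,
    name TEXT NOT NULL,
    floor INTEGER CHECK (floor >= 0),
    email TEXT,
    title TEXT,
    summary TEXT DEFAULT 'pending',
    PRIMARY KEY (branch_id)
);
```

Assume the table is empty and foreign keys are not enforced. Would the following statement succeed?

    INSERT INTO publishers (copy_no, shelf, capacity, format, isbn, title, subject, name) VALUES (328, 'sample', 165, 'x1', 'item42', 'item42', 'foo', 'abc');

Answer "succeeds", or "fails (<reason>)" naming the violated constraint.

succeeds

NOT NULL columns: format is supplied; isbn is supplied; name is supplied; shelf is supplied; subject is supplied.
CHECK constraints: 'sample' satisfies (shelf <> ''); 'item42' satisfies (isbn <> ''); 'abc' satisfies (length(name) <= 10).
No constraint is violated.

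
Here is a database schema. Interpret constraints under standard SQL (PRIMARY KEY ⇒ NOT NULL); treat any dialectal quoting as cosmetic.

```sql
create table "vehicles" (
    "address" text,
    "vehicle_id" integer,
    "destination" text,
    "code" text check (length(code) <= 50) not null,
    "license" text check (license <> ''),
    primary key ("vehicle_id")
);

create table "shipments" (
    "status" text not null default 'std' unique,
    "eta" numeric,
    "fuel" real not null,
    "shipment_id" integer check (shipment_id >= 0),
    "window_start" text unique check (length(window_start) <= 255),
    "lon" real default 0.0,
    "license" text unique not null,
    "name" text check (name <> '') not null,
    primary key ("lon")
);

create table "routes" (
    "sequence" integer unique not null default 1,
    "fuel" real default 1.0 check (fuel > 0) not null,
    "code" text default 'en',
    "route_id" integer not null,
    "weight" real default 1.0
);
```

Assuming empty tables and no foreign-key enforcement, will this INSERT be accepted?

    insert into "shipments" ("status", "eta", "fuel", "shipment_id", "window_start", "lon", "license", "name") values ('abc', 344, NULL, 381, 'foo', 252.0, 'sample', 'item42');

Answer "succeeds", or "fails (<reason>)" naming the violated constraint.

fails (NOT NULL on fuel)

fuel is explicitly set to NULL, but fuel is declared NOT NULL.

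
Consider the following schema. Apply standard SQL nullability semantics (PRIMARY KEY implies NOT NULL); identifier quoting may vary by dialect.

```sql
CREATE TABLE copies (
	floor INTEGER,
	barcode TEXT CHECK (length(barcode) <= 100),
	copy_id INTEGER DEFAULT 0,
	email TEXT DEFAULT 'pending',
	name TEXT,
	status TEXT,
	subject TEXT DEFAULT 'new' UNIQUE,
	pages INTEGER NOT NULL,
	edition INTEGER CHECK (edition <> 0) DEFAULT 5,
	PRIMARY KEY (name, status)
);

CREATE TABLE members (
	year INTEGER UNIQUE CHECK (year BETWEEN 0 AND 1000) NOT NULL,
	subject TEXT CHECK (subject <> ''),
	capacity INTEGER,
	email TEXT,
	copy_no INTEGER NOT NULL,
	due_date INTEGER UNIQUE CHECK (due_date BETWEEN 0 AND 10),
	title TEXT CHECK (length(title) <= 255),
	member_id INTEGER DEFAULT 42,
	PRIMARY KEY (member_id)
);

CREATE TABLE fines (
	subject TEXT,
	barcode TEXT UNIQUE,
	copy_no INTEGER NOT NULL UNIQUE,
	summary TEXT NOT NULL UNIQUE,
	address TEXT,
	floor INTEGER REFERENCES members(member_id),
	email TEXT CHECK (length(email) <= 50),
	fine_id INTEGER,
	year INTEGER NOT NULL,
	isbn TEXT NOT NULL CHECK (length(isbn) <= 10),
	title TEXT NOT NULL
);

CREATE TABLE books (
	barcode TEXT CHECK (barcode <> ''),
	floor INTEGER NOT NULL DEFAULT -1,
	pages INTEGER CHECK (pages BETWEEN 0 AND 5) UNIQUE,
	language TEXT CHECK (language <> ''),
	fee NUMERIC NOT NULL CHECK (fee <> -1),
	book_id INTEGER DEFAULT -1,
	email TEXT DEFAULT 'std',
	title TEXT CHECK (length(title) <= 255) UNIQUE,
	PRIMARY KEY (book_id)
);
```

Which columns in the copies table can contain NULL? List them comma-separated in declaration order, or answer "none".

- floor: no NOT NULL constraint applies → nullable.
- barcode: CHECK does not forbid NULL (a CHECK constraint passes when its expression is NULL) → nullable.
- copy_id: DEFAULT only fills an omitted column; an explicit NULL is still allowed → nullable.
- email: DEFAULT only fills an omitted column; an explicit NULL is still allowed → nullable.
- name: part of the PRIMARY KEY, which implies NOT NULL → not nullable.
- status: part of the PRIMARY KEY, which implies NOT NULL → not nullable.
- subject: UNIQUE does not imply NOT NULL → nullable.
- pages: declared NOT NULL → not nullable.
- edition: CHECK does not forbid NULL (a CHECK constraint passes when its expression is NULL) → nullable.

floor, barcode, copy_id, email, subject, edition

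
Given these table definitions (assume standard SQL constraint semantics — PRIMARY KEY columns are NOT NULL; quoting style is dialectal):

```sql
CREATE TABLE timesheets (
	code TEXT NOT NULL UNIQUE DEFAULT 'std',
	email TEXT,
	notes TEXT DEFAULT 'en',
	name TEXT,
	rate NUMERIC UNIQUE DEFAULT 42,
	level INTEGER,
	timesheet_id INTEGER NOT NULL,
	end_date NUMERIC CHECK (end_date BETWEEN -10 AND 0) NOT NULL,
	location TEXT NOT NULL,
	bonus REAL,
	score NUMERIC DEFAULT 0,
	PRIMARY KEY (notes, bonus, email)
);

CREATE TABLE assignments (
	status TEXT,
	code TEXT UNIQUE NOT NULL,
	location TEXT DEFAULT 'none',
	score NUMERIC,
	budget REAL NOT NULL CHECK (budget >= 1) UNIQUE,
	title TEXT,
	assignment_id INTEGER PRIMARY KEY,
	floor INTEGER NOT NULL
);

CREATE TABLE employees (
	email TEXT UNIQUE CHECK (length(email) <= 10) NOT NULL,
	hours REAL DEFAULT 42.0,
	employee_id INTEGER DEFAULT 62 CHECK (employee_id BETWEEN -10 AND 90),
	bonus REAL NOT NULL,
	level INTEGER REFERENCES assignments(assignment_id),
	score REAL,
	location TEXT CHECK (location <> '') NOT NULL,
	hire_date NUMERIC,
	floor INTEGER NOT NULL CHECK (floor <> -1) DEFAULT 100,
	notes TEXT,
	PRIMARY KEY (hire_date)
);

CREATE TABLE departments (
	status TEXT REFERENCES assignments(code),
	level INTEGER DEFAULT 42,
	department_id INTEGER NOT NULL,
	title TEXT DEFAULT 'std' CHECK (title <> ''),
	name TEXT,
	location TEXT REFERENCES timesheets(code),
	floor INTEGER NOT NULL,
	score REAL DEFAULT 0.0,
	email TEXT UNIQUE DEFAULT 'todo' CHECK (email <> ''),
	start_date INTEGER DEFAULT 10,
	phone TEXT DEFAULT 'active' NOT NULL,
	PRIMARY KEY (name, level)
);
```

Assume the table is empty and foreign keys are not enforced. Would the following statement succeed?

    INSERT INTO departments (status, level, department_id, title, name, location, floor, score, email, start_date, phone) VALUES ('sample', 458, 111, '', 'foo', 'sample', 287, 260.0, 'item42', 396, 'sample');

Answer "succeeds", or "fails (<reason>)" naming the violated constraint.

fails (CHECK on title)

The value '' for title violates CHECK (title <> '').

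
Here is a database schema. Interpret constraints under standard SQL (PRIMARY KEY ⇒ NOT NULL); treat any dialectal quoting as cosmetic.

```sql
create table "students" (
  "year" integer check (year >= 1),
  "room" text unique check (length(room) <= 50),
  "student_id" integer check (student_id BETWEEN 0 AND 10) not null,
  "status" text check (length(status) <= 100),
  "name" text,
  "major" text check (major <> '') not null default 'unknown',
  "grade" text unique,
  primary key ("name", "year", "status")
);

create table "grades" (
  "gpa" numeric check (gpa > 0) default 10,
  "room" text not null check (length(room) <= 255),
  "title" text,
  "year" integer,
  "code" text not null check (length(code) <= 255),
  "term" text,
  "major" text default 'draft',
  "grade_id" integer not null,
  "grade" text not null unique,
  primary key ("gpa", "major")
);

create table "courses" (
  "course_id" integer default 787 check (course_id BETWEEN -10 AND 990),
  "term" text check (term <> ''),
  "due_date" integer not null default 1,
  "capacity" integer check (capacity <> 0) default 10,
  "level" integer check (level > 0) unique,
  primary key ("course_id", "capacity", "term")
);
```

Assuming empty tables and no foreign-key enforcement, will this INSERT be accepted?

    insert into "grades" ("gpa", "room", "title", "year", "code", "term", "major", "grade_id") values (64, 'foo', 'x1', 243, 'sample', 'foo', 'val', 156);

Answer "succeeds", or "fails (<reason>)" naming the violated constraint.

grade is omitted from the column list and has no DEFAULT, so it would receive NULL.
But grade is declared NOT NULL.

fails (NOT NULL on grade)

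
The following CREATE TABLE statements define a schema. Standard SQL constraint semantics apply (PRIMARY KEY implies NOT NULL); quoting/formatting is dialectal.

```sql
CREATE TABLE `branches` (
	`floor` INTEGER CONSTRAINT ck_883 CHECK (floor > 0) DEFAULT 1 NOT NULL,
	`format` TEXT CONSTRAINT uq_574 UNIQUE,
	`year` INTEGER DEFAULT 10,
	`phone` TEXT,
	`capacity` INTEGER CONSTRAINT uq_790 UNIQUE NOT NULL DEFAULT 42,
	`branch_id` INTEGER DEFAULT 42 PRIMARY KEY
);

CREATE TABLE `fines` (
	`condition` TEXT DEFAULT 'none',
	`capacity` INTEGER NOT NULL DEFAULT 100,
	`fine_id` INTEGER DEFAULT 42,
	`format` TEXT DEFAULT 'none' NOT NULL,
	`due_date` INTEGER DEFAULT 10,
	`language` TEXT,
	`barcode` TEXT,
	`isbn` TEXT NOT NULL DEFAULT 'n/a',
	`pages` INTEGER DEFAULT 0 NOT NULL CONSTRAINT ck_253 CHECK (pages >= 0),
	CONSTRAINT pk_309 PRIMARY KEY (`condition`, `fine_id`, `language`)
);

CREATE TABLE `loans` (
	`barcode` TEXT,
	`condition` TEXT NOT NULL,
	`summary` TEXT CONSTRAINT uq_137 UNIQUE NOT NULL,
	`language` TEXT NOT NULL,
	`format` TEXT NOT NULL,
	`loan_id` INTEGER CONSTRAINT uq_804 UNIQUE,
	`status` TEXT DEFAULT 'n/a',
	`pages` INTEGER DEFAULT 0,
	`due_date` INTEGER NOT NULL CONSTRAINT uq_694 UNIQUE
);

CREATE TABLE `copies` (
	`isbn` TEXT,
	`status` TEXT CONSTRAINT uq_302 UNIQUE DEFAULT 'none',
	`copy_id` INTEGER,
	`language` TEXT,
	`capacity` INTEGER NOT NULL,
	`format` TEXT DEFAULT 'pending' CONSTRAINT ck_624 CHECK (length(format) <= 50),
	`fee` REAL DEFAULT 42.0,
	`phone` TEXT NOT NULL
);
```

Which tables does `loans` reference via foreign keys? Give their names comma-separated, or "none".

No column in loans has a REFERENCES clause.

none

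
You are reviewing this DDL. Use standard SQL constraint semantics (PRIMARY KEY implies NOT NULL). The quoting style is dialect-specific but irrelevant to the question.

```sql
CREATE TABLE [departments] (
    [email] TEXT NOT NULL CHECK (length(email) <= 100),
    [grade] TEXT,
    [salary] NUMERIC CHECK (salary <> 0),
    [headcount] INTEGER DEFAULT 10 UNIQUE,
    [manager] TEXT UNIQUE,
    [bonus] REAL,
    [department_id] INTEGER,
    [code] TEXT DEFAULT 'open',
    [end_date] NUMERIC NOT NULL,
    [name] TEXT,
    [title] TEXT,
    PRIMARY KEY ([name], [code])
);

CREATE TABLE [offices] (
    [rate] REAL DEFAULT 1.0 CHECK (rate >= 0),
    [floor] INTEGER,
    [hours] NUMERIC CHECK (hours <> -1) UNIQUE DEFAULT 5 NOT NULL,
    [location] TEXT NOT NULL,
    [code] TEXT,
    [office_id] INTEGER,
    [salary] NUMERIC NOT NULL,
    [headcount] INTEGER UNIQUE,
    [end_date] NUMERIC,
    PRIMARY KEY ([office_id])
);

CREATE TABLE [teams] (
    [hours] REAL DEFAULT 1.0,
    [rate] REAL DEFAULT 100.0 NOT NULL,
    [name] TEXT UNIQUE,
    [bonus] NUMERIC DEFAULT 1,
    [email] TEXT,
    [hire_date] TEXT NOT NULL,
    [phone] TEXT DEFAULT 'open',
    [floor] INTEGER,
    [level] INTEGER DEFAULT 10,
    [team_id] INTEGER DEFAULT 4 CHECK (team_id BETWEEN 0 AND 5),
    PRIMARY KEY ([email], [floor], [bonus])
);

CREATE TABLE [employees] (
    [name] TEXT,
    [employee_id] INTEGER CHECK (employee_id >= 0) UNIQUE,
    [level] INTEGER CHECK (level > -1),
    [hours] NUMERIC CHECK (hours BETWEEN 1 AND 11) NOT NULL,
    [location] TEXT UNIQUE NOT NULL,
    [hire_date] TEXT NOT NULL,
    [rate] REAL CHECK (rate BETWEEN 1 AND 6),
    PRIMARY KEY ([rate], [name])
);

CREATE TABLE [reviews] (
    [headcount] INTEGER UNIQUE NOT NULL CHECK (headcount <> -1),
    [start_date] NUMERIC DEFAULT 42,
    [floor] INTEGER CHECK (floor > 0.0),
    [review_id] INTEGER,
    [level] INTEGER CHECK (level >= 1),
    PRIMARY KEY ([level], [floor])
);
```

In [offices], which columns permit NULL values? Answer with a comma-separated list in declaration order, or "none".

rate, floor, code, headcount, end_date

- rate: CHECK does not forbid NULL (a CHECK constraint passes when its expression is NULL) → nullable.
- floor: no NOT NULL constraint applies → nullable.
- hours: declared NOT NULL → not nullable.
- location: declared NOT NULL → not nullable.
- code: no NOT NULL constraint applies → nullable.
- office_id: part of the PRIMARY KEY, which implies NOT NULL → not nullable.
- salary: declared NOT NULL → not nullable.
- headcount: UNIQUE does not imply NOT NULL → nullable.
- end_date: no NOT NULL constraint applies → nullable.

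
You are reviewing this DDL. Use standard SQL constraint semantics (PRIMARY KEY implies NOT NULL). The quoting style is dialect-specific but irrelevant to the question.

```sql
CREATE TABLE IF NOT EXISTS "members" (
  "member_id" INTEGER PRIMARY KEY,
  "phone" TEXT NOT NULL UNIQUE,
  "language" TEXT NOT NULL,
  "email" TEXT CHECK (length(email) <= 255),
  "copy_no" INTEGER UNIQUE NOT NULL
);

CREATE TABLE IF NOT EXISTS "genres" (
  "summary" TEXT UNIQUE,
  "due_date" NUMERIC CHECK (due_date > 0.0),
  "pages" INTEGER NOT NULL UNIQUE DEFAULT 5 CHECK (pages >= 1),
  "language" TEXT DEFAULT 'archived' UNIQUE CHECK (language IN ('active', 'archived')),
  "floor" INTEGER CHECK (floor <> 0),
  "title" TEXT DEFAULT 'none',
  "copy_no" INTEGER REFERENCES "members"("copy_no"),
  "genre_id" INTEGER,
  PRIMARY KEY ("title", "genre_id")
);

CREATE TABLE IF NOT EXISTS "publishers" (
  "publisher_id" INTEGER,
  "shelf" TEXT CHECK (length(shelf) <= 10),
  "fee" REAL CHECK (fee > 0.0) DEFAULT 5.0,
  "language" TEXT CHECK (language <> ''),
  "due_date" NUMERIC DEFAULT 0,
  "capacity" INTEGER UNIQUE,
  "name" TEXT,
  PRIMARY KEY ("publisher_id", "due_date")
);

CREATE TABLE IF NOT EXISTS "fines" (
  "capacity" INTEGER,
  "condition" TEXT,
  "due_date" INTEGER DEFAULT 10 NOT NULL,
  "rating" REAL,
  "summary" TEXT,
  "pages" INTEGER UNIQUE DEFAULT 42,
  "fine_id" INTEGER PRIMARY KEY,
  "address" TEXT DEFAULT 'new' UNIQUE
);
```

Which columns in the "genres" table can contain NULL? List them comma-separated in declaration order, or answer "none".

summary, due_date, language, floor, copy_no

- summary: UNIQUE does not imply NOT NULL → nullable.
- due_date: CHECK does not forbid NULL (a CHECK constraint passes when its expression is NULL) → nullable.
- pages: declared NOT NULL → not nullable.
- language: CHECK does not forbid NULL (a CHECK constraint passes when its expression is NULL) → nullable.
- floor: CHECK does not forbid NULL (a CHECK constraint passes when its expression is NULL) → nullable.
- title: part of the PRIMARY KEY, which implies NOT NULL → not nullable.
- copy_no: a foreign key column may be NULL unless separately constrained → nullable.
- genre_id: part of the PRIMARY KEY, which implies NOT NULL → not nullable.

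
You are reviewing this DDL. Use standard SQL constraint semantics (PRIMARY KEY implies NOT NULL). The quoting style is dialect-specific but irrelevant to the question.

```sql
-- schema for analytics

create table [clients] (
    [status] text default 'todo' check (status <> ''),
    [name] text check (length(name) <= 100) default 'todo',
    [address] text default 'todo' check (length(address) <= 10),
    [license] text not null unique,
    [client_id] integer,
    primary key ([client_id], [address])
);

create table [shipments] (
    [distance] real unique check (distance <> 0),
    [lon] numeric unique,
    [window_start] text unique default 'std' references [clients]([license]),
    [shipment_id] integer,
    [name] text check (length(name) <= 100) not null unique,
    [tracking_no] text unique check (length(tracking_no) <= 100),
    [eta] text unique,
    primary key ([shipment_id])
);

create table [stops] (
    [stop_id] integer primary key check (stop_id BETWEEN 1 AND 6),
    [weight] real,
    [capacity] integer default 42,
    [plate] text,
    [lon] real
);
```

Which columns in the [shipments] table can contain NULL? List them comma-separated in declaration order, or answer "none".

- distance: CHECK does not forbid NULL (a CHECK constraint passes when its expression is NULL) → nullable.
- lon: UNIQUE does not imply NOT NULL → nullable.
- window_start: a foreign key column may be NULL unless separately constrained → nullable.
- shipment_id: part of the PRIMARY KEY, which implies NOT NULL → not nullable.
- name: declared NOT NULL → not nullable.
- tracking_no: CHECK does not forbid NULL (a CHECK constraint passes when its expression is NULL) → nullable.
- eta: UNIQUE does not imply NOT NULL → nullable.

distance, lon, window_start, tracking_no, eta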